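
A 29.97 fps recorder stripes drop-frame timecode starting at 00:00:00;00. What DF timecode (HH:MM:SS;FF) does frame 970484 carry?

Ten DF minutes hold 17982 frames, so frame 970484 lies in block 53 (frames 953046–971027) with 17438 frames into that block.
The block's first minute is 1800 frames and the rest 1798 each; 17438 frames reaches minute 9, so 53 × 18 + 9 × 2 = 972 labels have been skipped so far.
Adding those back, label number 970484 + 972 = 971456 at 30 labels/s is 32381 s + 26 f = 8 h 59 min 41 s frame 26, i.e. 08:59:41;26.

08:59:41;26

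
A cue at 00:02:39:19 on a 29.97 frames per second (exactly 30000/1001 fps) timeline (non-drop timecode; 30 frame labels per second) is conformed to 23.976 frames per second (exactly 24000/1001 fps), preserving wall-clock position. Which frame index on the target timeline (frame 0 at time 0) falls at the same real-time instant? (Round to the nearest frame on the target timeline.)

frame 3831

Source frame index: (0×3600 + 2×60 + 39) × 30 + 19 = 4789.
Real time: 4789 / (30000/1001) = 4793789/30000 s.
Target frame: (4793789/30000) × (24000/1001) = 19156/5 ≈ 3831.200 → 3831.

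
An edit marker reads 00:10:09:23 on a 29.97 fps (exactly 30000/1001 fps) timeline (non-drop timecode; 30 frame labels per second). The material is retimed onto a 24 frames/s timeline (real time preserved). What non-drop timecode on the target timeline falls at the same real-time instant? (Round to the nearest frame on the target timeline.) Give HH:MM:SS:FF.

00:10:10:09

Source frame index: (0×3600 + 10×60 + 9) × 30 + 23 = 18293.
Real time: 18293 / (30000/1001) = 18311293/30000 s.
Target frame: (18311293/30000) × (24) = 18311293/1250 ≈ 14649.034 → 14649.
At 24 labels/s: frame 14649 → 00:10:10:09.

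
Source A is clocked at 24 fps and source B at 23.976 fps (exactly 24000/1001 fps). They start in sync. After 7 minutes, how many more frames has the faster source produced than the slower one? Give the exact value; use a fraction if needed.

7 min = 420 s.
A emits 24 × 420 = 10080 frames; B emits 24000/1001 × 420 = 1440000/143.
Difference = 1440/143 frames (≈ 10.0699); B is behind A.

1440/143 frames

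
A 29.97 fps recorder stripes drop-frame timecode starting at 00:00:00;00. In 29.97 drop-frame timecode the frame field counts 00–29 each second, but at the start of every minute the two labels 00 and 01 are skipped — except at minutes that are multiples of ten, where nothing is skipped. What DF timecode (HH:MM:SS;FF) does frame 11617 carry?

Ten DF minutes hold 17982 frames, so frame 11617 lies in block 0 (frames 0–17981) with 11617 frames into that block.
The block's first minute is 1800 frames and the rest 1798 each; 11617 frames reaches minute 6, so 0 × 18 + 6 × 2 = 12 labels have been skipped so far.
Adding those back, label number 11617 + 12 = 11629 at 30 labels/s is 387 s + 19 f = 0 h 6 min 27 s frame 19, i.e. 00:06:27;19.

00:06:27;19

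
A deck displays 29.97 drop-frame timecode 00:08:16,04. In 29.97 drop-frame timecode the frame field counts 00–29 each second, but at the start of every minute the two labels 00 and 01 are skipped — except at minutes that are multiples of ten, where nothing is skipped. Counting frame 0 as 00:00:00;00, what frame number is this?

As if non-drop at 30 labels/s: (0 × 3600 + 8 × 60 + 16) × 30 + 4 = 14884.
Minute boundaries passed: 8; those not divisible by 10: 8 − 0 = 8; dropped labels = 2 × 8 = 16.
Actual frame index = 14884 − 16 = 14868.

14868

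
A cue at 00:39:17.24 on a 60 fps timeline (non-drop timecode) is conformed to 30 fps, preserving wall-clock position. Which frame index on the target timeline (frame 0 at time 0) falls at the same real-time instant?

frame 70722

Source frame index: (0×3600 + 39×60 + 17) × 60 + 24 = 141444.
Real time: 141444 / (60) = 11787/5 s.
Target frame: (11787/5) × (30) = 70722.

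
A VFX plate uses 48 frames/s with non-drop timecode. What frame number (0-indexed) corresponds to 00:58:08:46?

Total seconds to the label: (0 × 3600 + 58 × 60 + 8) = 3488.
Frame index = 3488 × 48 + 46 = 167470.

167470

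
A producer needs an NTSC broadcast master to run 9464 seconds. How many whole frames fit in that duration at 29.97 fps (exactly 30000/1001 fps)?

Frames = 9464 × 30000/1001 = 3120000/11 ≈ 283636.3636.
Complete frames: 283636.

283636 frames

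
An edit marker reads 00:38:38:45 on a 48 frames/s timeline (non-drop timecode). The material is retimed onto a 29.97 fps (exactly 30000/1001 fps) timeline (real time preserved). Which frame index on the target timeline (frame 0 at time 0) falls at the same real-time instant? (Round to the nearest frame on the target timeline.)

Source frame index: (0×3600 + 38×60 + 38) × 48 + 45 = 111309.
Real time: 111309 / (48) = 37103/16 s.
Target frame: (37103/16) × (30000/1001) = 6324375/91 ≈ 69498.626 → 69499.

frame 69499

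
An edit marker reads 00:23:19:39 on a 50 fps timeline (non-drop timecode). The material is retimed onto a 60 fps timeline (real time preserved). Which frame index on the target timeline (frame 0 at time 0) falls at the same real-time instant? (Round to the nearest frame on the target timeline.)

frame 83987

Source frame index: (0×3600 + 23×60 + 19) × 50 + 39 = 69989.
Real time: 69989 / (50) = 69989/50 s.
Target frame: (69989/50) × (60) = 419934/5 ≈ 83986.800 → 83987.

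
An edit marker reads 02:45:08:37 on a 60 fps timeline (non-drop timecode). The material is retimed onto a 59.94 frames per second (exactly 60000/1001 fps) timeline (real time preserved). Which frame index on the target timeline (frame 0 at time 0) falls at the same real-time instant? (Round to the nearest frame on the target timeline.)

frame 593923

Source frame index: (2×3600 + 45×60 + 8) × 60 + 37 = 594517.
Real time: 594517 / (60) = 594517/60 s.
Target frame: (594517/60) × (60000/1001) = 7721000/13 ≈ 593923.077 → 593923.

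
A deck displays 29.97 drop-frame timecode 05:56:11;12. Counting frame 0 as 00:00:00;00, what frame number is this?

As if non-drop at 30 labels/s: (5 × 3600 + 56 × 60 + 11) × 30 + 12 = 641142.
Minute boundaries passed: 356; those not divisible by 10: 356 − 35 = 321; dropped labels = 2 × 321 = 642.
Actual frame index = 641142 − 642 = 640500.

640500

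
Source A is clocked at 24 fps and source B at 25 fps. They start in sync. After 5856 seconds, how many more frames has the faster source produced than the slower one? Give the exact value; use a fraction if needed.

A emits 24 × 5856 = 140544 frames; B emits 25 × 5856 = 146400.
Difference = 5856 frames; B is ahead of A.

5856 frames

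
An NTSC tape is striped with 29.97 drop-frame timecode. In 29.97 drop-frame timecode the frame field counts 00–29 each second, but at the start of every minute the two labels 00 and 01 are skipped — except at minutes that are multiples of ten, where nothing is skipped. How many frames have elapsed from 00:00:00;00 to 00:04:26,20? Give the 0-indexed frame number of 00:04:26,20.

Complete 10-minute blocks: 0, each 17982 frames → 0.
Remaining 4 whole minutes in the current block: 1800 + 3 × 1798 = 7194 frames.
Within the current minute: 26 × 30 + 20 − 2 = 798 (labels ;00/;01 skipped at this minute). Total = 0 + 7194 + 798 = 7992.

7992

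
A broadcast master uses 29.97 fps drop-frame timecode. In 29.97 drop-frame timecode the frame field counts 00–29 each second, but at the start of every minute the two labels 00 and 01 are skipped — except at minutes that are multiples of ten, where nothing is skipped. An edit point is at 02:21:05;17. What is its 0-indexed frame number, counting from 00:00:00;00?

253713

As if non-drop at 30 labels/s: (2 × 3600 + 21 × 60 + 5) × 30 + 17 = 253967.
Minute boundaries passed: 141; those not divisible by 10: 141 − 14 = 127; dropped labels = 2 × 127 = 254.
Actual frame index = 253967 − 254 = 253713.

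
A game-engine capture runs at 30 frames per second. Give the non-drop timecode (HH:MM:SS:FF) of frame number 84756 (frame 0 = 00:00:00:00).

00:47:05:06

84756 ÷ 30 = 2825 full seconds, remainder 6 frames.
2825 s = 0 h 47 min 5 s.
Timecode: 00:47:05:06.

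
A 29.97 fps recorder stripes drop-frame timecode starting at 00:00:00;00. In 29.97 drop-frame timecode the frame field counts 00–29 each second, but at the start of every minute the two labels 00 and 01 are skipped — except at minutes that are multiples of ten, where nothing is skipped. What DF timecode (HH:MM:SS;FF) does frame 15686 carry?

Ten DF minutes hold 17982 frames, so frame 15686 lies in block 0 (frames 0–17981) with 15686 frames into that block.
The block's first minute is 1800 frames and the rest 1798 each; 15686 frames reaches minute 8, so 0 × 18 + 8 × 2 = 16 labels have been skipped so far.
Adding those back, label number 15686 + 16 = 15702 at 30 labels/s is 523 s + 12 f = 0 h 8 min 43 s frame 12, i.e. 00:08:43;12.

00:08:43;12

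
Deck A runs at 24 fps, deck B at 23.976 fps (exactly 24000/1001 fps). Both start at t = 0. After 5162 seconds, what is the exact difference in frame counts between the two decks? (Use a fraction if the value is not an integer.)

A emits 24 × 5162 = 123888 frames; B emits 24000/1001 × 5162 = 123888000/1001.
Difference = 123888/1001 frames (≈ 123.7642); B is behind A.

123888/1001 frames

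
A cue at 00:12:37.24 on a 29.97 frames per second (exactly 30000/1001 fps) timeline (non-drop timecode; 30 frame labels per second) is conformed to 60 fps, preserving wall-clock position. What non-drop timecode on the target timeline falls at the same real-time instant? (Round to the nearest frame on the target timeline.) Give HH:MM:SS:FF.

Source frame index: (0×3600 + 12×60 + 37) × 30 + 24 = 22734.
Real time: 22734 / (30000/1001) = 3792789/5000 s.
Target frame: (3792789/5000) × (60) = 11378367/250 ≈ 45513.468 → 45513.
At 60 labels/s: frame 45513 → 00:12:38:33.

00:12:38:33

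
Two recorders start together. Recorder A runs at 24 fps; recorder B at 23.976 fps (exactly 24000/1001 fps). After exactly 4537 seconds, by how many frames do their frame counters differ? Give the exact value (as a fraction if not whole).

A emits 24 × 4537 = 108888 frames; B emits 24000/1001 × 4537 = 8376000/77.
Difference = 8376/77 frames (≈ 108.7792); B is behind A.

8376/77 frames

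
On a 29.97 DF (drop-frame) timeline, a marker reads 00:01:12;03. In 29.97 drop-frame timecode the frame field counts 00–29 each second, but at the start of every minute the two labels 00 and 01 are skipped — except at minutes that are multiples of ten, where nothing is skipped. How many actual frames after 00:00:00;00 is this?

As if non-drop at 30 labels/s: (0 × 3600 + 1 × 60 + 12) × 30 + 3 = 2163.
Minute boundaries passed: 1; those not divisible by 10: 1 − 0 = 1; dropped labels = 2 × 1 = 2.
Actual frame index = 2163 − 2 = 2161.

2161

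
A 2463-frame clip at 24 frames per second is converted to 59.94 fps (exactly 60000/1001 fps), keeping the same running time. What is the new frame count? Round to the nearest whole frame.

6151 frames

Frames at target rate = 2463 × (60000/1001) / (24) = 6157500/1001 ≈ 6151.349.
Nearest whole frame: 6151.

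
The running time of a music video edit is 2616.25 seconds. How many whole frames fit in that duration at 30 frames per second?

Frames = 2616.25 × 30 = 156975/2 ≈ 78487.5000.
Complete frames: 78487.

78487 frames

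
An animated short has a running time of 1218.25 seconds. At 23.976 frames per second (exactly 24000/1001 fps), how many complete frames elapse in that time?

Frames = 1218.25 × 24000/1001 = 2658000/91 ≈ 29208.7912.
Complete frames: 29208.

29208 frames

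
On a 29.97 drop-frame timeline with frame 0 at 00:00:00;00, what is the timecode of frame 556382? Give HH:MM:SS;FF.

Ten DF minutes hold 17982 frames, so frame 556382 lies in block 30 (frames 539460–557441) with 16922 frames into that block.
The block's first minute is 1800 frames and the rest 1798 each; 16922 frames reaches minute 9, so 30 × 18 + 9 × 2 = 558 labels have been skipped so far.
Adding those back, label number 556382 + 558 = 556940 at 30 labels/s is 18564 s + 20 f = 5 h 9 min 24 s frame 20, i.e. 05:09:24;20.

05:09:24;20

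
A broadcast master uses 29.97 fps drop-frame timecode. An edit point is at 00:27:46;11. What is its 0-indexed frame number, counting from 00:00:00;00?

49941

Complete 10-minute blocks: 2, each 17982 frames → 35964.
Remaining 7 whole minutes in the current block: 1800 + 6 × 1798 = 12588 frames.
Within the current minute: 46 × 30 + 11 − 2 = 1389 (labels ;00/;01 skipped at this minute). Total = 35964 + 12588 + 1389 = 49941.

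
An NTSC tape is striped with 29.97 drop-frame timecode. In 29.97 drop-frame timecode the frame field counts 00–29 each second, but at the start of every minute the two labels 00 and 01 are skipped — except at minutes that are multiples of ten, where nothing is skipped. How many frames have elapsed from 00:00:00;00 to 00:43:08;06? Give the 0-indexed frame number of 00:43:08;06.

Complete 10-minute blocks: 4, each 17982 frames → 71928.
Remaining 3 whole minutes in the current block: 1800 + 2 × 1798 = 5396 frames.
Within the current minute: 8 × 30 + 6 − 2 = 244 (labels ;00/;01 skipped at this minute). Total = 71928 + 5396 + 244 = 77568.

77568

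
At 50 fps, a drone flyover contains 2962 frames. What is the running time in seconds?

Running time = 2962 / (50) = 59.24 s.

59.24 seconds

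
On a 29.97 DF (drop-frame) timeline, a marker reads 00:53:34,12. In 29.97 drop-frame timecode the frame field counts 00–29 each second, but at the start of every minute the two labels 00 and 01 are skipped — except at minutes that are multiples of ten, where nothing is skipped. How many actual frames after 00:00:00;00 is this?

Complete 10-minute blocks: 5, each 17982 frames → 89910.
Remaining 3 whole minutes in the current block: 1800 + 2 × 1798 = 5396 frames.
Within the current minute: 34 × 30 + 12 − 2 = 1030 (labels ;00/;01 skipped at this minute). Total = 89910 + 5396 + 1030 = 96336.

96336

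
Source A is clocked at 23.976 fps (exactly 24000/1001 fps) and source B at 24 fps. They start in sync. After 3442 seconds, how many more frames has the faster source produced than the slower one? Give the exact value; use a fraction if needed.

82608/1001 frames

A emits 24000/1001 × 3442 = 82608000/1001 frames; B emits 24 × 3442 = 82608.
Difference = 82608/1001 frames (≈ 82.5255); B is ahead of A.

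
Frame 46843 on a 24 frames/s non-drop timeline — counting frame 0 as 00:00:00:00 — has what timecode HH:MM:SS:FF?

00:32:31:19

46843 ÷ 24 = 1951 full seconds, remainder 19 frames.
1951 s = 0 h 32 min 31 s.
Timecode: 00:32:31:19.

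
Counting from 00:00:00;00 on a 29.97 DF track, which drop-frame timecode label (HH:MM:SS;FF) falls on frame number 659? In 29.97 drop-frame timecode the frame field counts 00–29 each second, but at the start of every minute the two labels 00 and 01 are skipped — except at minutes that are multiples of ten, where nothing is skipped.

Each 10-minute DF block holds 10 × 60 × 30 − 9 × 2 = 17982 frames. 659 ÷ 17982 → 0 full blocks, remainder 659.
Within the partial block the first minute is 1800 frames and each further minute 1798, so 0 further minute boundaries passed. Total skipped labels = 18 × 0 + 2 × 0 = 0.
Non-drop label index = 659 + 0 = 659; at 30 labels/s that is 00:00:21:29, i.e. DF 00:00:21;29.

00:00:21;29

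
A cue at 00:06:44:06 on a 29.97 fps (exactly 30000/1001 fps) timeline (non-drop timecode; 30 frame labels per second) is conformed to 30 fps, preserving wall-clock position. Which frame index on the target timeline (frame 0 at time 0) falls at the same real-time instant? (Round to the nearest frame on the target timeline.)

Source frame index: (0×3600 + 6×60 + 44) × 30 + 6 = 12126.
Real time: 12126 / (30000/1001) = 2023021/5000 s.
Target frame: (2023021/5000) × (30) = 6069063/500 ≈ 12138.126 → 12138.

frame 12138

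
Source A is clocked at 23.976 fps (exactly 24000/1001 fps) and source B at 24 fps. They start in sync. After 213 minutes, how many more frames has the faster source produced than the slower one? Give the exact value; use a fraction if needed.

213 min = 12780 s.
A emits 24000/1001 × 12780 = 306720000/1001 frames; B emits 24 × 12780 = 306720.
Difference = 306720/1001 frames (≈ 306.4136); B is ahead of A.

306720/1001 frames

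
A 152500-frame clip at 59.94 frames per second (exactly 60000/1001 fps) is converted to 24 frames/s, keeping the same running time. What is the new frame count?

Target frames = source frames × (target rate / source rate) = 152500 × (24)/(60000/1001) = 152500 × 1001/2500 = 61061.

61061 frames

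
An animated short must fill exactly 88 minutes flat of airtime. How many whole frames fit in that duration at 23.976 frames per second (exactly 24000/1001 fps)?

88 min = 5280 s.
Frames = 5280 × 24000/1001 = 11520000/91 ≈ 126593.4066.
Complete frames: 126593.

126593 frames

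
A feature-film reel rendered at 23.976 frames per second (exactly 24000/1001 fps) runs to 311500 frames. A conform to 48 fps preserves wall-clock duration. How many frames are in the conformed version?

Target frames = source frames × (target rate / source rate) = 311500 × (48)/(24000/1001) = 311500 × 1001/500 = 623623.

623623 frames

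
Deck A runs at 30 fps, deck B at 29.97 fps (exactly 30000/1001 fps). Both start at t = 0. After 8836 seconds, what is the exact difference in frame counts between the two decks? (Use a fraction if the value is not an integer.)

A emits 30 × 8836 = 265080 frames; B emits 30000/1001 × 8836 = 265080000/1001.
Difference = 265080/1001 frames (≈ 264.8152); B is behind A.

265080/1001 frames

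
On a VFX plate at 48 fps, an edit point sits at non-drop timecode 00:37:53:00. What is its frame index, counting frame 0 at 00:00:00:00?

Total seconds to the label: (0 × 3600 + 37 × 60 + 53) = 2273.
Frame index = 2273 × 48 + 0 = 109104.

frame 109104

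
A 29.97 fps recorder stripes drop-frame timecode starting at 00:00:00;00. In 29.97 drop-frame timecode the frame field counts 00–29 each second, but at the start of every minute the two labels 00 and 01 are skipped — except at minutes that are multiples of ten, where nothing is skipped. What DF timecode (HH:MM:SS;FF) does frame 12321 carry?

Ten DF minutes hold 17982 frames, so frame 12321 lies in block 0 (frames 0–17981) with 12321 frames into that block.
The block's first minute is 1800 frames and the rest 1798 each; 12321 frames reaches minute 6, so 0 × 18 + 6 × 2 = 12 labels have been skipped so far.
Adding those back, label number 12321 + 12 = 12333 at 30 labels/s is 411 s + 3 f = 0 h 6 min 51 s frame 3, i.e. 00:06:51;03.

00:06:51;03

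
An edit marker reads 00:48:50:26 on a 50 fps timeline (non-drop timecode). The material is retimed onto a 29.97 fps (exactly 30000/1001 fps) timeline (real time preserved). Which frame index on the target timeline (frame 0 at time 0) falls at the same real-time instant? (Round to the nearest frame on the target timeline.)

frame 87828

Source frame index: (0×3600 + 48×60 + 50) × 50 + 26 = 146526.
Real time: 146526 / (50) = 73263/25 s.
Target frame: (73263/25) × (30000/1001) = 87915600/1001 ≈ 87827.772 → 87828.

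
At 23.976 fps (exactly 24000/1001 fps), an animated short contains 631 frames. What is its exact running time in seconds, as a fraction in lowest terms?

Running time = 631 ÷ (24000/1001) = 631 × 1001/24000 = 631631/24000 s.

631631/24000 seconds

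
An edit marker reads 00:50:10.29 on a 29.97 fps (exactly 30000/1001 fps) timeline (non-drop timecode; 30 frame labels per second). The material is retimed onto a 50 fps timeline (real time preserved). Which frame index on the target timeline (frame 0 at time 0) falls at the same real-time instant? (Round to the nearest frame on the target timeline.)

Source frame index: (0×3600 + 50×60 + 10) × 30 + 29 = 90329.
Real time: 90329 / (30000/1001) = 90419329/30000 s.
Target frame: (90419329/30000) × (50) = 90419329/600 ≈ 150698.882 → 150699.

frame 150699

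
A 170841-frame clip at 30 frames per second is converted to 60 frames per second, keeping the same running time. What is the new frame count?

Frames at target rate = 170841 × (60) / (30) = 341682.

341682 frames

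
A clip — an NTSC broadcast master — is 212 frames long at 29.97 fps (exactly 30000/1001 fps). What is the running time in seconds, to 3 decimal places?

7.074 seconds

Running time = 212 × 1001/30000 = 53053/7500 s ≈ 7.074 s.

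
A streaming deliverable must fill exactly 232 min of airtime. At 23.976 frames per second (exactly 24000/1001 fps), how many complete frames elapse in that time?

232 min = 13920 s.
Frames = 13920 × 24000/1001 = 334080000/1001 ≈ 333746.2537.
Complete frames: 333746.

333746 frames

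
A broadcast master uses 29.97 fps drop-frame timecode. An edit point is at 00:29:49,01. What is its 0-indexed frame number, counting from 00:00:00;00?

53617

Complete 10-minute blocks: 2, each 17982 frames → 35964.
Remaining 9 whole minutes in the current block: 1800 + 8 × 1798 = 16184 frames.
Within the current minute: 49 × 30 + 1 − 2 = 1469 (labels ;00/;01 skipped at this minute). Total = 35964 + 16184 + 1469 = 53617.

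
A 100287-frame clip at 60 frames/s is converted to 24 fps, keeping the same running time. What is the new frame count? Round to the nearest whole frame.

Frames at target rate = 100287 × (24) / (60) = 200574/5 ≈ 40114.800.
Nearest whole frame: 40115.

40115 frames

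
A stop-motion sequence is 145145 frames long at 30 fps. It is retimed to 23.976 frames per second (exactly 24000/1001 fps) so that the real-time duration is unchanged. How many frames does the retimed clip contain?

116000 frames

Target frames = source frames × (target rate / source rate) = 145145 × (24000/1001)/(30) = 145145 × 800/1001 = 116000.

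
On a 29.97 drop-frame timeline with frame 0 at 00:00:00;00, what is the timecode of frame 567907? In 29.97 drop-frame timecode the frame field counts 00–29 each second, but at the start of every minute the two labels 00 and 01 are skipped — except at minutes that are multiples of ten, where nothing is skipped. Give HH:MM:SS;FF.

Ten DF minutes hold 17982 frames, so frame 567907 lies in block 31 (frames 557442–575423) with 10465 frames into that block.
The block's first minute is 1800 frames and the rest 1798 each; 10465 frames reaches minute 5, so 31 × 18 + 5 × 2 = 568 labels have been skipped so far.
Adding those back, label number 567907 + 568 = 568475 at 30 labels/s is 18949 s + 5 f = 5 h 15 min 49 s frame 5, i.e. 05:15:49;05.

05:15:49;05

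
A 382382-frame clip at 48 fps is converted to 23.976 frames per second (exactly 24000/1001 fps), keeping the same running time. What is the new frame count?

191000 frames

Target frames = source frames × (target rate / source rate) = 382382 × (24000/1001)/(48) = 382382 × 500/1001 = 191000.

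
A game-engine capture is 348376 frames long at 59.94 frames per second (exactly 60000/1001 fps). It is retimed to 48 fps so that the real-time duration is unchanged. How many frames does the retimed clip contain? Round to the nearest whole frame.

Frames at target rate = 348376 × (48) / (60000/1001) = 174362188/625 ≈ 278979.501.
Nearest whole frame: 278980.

278980 frames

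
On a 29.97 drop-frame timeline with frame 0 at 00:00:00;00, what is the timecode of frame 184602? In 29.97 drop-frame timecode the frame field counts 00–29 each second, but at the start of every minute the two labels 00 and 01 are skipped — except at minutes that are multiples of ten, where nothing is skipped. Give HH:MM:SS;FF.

01:42:39;16

Each 10-minute DF block holds 10 × 60 × 30 − 9 × 2 = 17982 frames. 184602 ÷ 17982 → 10 full blocks, remainder 4782.
Within the partial block the first minute is 1800 frames and each further minute 1798, so 2 further minute boundaries passed. Total skipped labels = 18 × 10 + 2 × 2 = 184.
Non-drop label index = 184602 + 184 = 184786; at 30 labels/s that is 01:42:39:16, i.e. DF 01:42:39;16.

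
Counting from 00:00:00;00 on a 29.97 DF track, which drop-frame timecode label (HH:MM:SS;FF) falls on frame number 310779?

Ten DF minutes hold 17982 frames, so frame 310779 lies in block 17 (frames 305694–323675) with 5085 frames into that block.
The block's first minute is 1800 frames and the rest 1798 each; 5085 frames reaches minute 2, so 17 × 18 + 2 × 2 = 310 labels have been skipped so far.
Adding those back, label number 310779 + 310 = 311089 at 30 labels/s is 10369 s + 19 f = 2 h 52 min 49 s frame 19, i.e. 02:52:49;19.

02:52:49;19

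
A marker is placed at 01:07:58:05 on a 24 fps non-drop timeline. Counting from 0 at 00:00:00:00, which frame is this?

Total seconds to the label: (1 × 3600 + 7 × 60 + 58) = 4078.
Frame index = 4078 × 24 + 5 = 97877.

frame 97877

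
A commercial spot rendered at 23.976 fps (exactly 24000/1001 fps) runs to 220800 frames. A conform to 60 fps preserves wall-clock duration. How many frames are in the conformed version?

Target frames = source frames × (target rate / source rate) = 220800 × (60)/(24000/1001) = 220800 × 1001/400 = 552552.

552552 frames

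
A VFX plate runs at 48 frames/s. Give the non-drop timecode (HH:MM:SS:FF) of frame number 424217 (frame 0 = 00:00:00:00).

02:27:17:41

424217 ÷ 48 = 8837 full seconds, remainder 41 frames.
8837 s = 2 h 27 min 17 s.
Timecode: 02:27:17:41.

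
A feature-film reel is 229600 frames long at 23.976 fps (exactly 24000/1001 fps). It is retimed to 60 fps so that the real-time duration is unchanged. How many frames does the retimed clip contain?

574574 frames

Target frames = source frames × (target rate / source rate) = 229600 × (60)/(24000/1001) = 229600 × 1001/400 = 574574.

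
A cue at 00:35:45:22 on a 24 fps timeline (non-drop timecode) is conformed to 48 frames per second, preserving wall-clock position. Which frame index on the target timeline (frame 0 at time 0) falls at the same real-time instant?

Source frame index: (0×3600 + 35×60 + 45) × 24 + 22 = 51502.
Real time: 51502 / (24) = 25751/12 s.
Target frame: (25751/12) × (48) = 103004.

frame 103004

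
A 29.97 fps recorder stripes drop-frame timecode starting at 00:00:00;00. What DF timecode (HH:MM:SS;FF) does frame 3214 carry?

Each 10-minute DF block holds 10 × 60 × 30 − 9 × 2 = 17982 frames. 3214 ÷ 17982 → 0 full blocks, remainder 3214.
Within the partial block the first minute is 1800 frames and each further minute 1798, so 1 further minute boundary passed. Total skipped labels = 18 × 0 + 2 × 1 = 2.
Non-drop label index = 3214 + 2 = 3216; at 30 labels/s that is 00:01:47:06, i.e. DF 00:01:47;06.

00:01:47;06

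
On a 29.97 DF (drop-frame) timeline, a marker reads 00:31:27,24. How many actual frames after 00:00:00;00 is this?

As if non-drop at 30 labels/s: (0 × 3600 + 31 × 60 + 27) × 30 + 24 = 56634.
Minute boundaries passed: 31; those not divisible by 10: 31 − 3 = 28; dropped labels = 2 × 28 = 56.
Actual frame index = 56634 − 56 = 56578.

56578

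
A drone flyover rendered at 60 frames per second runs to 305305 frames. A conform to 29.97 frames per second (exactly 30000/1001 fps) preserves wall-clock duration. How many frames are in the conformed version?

152500 frames

Target frames = source frames × (target rate / source rate) = 305305 × (30000/1001)/(60) = 305305 × 500/1001 = 152500.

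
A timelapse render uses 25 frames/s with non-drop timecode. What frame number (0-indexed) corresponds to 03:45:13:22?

Total seconds to the label: (3 × 3600 + 45 × 60 + 13) = 13513.
Frame index = 13513 × 25 + 22 = 337847.

337847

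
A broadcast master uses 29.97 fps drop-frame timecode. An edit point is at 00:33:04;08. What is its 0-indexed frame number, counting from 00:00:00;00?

59468

As if non-drop at 30 labels/s: (0 × 3600 + 33 × 60 + 4) × 30 + 8 = 59528.
Minute boundaries passed: 33; those not divisible by 10: 33 − 3 = 30; dropped labels = 2 × 30 = 60.
Actual frame index = 59528 − 60 = 59468.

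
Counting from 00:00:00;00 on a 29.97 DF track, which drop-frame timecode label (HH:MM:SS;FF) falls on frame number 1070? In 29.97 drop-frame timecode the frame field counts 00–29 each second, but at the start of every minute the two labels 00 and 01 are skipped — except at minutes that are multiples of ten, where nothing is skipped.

00:00:35;20

Each 10-minute DF block holds 10 × 60 × 30 − 9 × 2 = 17982 frames. 1070 ÷ 17982 → 0 full blocks, remainder 1070.
Within the partial block the first minute is 1800 frames and each further minute 1798, so 0 further minute boundaries passed. Total skipped labels = 18 × 0 + 2 × 0 = 0.
Non-drop label index = 1070 + 0 = 1070; at 30 labels/s that is 00:00:35:20, i.e. DF 00:00:35;20.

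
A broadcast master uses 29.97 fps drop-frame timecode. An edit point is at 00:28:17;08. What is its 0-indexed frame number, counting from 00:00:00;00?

As if non-drop at 30 labels/s: (0 × 3600 + 28 × 60 + 17) × 30 + 8 = 50918.
Minute boundaries passed: 28; those not divisible by 10: 28 − 2 = 26; dropped labels = 2 × 26 = 52.
Actual frame index = 50918 − 52 = 50866.

50866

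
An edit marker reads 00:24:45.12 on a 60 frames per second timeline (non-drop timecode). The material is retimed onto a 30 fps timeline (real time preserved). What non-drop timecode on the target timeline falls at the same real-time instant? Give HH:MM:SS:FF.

Source frame index: (0×3600 + 24×60 + 45) × 60 + 12 = 89112.
Real time: 89112 / (60) = 7426/5 s.
Target frame: (7426/5) × (30) = 44556.
At 30 labels/s: frame 44556 → 00:24:45:06.

00:24:45:06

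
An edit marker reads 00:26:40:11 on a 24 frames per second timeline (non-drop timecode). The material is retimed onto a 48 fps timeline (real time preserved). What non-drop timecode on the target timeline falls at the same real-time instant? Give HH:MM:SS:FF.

Source frame index: (0×3600 + 26×60 + 40) × 24 + 11 = 38411.
Real time: 38411 / (24) = 38411/24 s.
Target frame: (38411/24) × (48) = 76822.
At 48 labels/s: frame 76822 → 00:26:40:22.

00:26:40:22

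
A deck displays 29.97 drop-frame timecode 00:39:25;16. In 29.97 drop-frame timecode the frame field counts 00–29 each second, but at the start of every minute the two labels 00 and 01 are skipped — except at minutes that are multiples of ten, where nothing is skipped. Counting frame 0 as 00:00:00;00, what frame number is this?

As if non-drop at 30 labels/s: (0 × 3600 + 39 × 60 + 25) × 30 + 16 = 70966.
Minute boundaries passed: 39; those not divisible by 10: 39 − 3 = 36; dropped labels = 2 × 36 = 72.
Actual frame index = 70966 − 72 = 70894.

70894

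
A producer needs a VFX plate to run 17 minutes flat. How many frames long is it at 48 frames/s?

48960 frames

17 min = 1020 s.
Frames = 1020 × 48 = 48960.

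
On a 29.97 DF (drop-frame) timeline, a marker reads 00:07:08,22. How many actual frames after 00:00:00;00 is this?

As if non-drop at 30 labels/s: (0 × 3600 + 7 × 60 + 8) × 30 + 22 = 12862.
Minute boundaries passed: 7; those not divisible by 10: 7 − 0 = 7; dropped labels = 2 × 7 = 14.
Actual frame index = 12862 − 14 = 12848.

12848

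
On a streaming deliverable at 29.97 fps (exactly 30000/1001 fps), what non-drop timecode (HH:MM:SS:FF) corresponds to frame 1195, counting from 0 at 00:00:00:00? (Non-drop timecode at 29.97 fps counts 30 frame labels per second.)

00:00:39:25

1195 ÷ 30 = 39 full seconds, remainder 25 frames.
39 s = 0 h 0 min 39 s.
Timecode: 00:00:39:25.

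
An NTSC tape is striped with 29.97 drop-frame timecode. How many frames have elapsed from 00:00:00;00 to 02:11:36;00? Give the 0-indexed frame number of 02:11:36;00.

236644

Complete 10-minute blocks: 13, each 17982 frames → 233766.
Remaining 1 whole minute in the current block: 1800 + 0 × 1798 = 1800 frames.
Within the current minute: 36 × 30 + 0 − 2 = 1078 (labels ;00/;01 skipped at this minute). Total = 233766 + 1800 + 1078 = 236644.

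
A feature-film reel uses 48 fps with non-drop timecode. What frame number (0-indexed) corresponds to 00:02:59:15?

8607

Total seconds to the label: (0 × 3600 + 2 × 60 + 59) = 179.
Frame index = 179 × 48 + 15 = 8607.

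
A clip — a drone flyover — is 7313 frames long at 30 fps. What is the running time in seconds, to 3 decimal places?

243.767 seconds

Running time = 7313 × 1/30 = 7313/30 s ≈ 243.767 s.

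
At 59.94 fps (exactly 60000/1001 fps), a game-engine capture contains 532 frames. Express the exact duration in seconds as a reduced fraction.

133133/15000 seconds

Running time = 532 ÷ (60000/1001) = 532 × 1001/60000 = 133133/15000 s.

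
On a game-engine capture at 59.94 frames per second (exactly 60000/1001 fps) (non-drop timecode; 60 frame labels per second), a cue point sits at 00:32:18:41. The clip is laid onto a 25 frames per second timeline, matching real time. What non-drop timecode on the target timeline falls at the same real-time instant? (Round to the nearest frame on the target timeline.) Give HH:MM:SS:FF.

Source frame index: (0×3600 + 32×60 + 18) × 60 + 41 = 116321.
Real time: 116321 / (60000/1001) = 116437321/60000 s.
Target frame: (116437321/60000) × (25) = 116437321/2400 ≈ 48515.550 → 48516.
At 25 labels/s: frame 48516 → 00:32:20:16.

00:32:20:16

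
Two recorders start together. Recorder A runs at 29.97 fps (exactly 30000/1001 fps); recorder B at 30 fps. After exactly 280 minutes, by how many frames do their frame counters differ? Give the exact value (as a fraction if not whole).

280 min = 16800 s.
A emits 30000/1001 × 16800 = 72000000/143 frames; B emits 30 × 16800 = 504000.
Difference = 72000/143 frames (≈ 503.4965); B is ahead of A.

72000/143 frames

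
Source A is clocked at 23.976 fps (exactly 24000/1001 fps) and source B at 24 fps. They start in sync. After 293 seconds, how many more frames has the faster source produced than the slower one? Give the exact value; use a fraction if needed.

7032/1001 frames

A emits 24000/1001 × 293 = 7032000/1001 frames; B emits 24 × 293 = 7032.
Difference = 7032/1001 frames (≈ 7.0250); B is ahead of A.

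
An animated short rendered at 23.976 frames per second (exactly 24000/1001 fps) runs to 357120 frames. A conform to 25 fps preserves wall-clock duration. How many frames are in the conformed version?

Target frames = source frames × (target rate / source rate) = 357120 × (25)/(24000/1001) = 357120 × 1001/960 = 372372.

372372 frames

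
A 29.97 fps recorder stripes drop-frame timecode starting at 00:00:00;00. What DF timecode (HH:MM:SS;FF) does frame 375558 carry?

03:28:51;04

Each 10-minute DF block holds 10 × 60 × 30 − 9 × 2 = 17982 frames. 375558 ÷ 17982 → 20 full blocks, remainder 15918.
Within the partial block the first minute is 1800 frames and each further minute 1798, so 8 further minute boundaries passed. Total skipped labels = 18 × 20 + 2 × 8 = 376.
Non-drop label index = 375558 + 376 = 375934; at 30 labels/s that is 03:28:51:04, i.e. DF 03:28:51;04.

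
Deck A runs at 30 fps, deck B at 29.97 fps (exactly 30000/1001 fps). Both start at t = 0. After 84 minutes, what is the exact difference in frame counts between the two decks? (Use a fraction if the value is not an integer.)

21600/143 frames

84 min = 5040 s.
A emits 30 × 5040 = 151200 frames; B emits 30000/1001 × 5040 = 21600000/143.
Difference = 21600/143 frames (≈ 151.0490); B is behind A.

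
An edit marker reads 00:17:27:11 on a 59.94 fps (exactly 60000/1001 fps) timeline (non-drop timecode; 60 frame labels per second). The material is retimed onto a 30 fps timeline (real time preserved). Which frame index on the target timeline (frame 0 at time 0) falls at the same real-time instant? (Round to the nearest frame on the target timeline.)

Source frame index: (0×3600 + 17×60 + 27) × 60 + 11 = 62831.
Real time: 62831 / (60000/1001) = 62893831/60000 s.
Target frame: (62893831/60000) × (30) = 62893831/2000 ≈ 31446.915 → 31447.

frame 31447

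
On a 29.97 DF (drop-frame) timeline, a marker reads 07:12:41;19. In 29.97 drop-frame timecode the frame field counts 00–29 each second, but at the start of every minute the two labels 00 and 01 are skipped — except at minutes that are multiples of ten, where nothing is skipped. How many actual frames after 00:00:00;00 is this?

As if non-drop at 30 labels/s: (7 × 3600 + 12 × 60 + 41) × 30 + 19 = 778849.
Minute boundaries passed: 432; those not divisible by 10: 432 − 43 = 389; dropped labels = 2 × 389 = 778.
Actual frame index = 778849 − 778 = 778071.

778071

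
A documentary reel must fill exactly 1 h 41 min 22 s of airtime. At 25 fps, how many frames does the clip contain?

1 h 41 min 22 s = 6082 s.
Frames = 6082 × 25 = 152050.

152050 frames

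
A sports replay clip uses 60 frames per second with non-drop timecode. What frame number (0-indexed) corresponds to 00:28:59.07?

104347

Total seconds to the label: (0 × 3600 + 28 × 60 + 59) = 1739.
Frame index = 1739 × 60 + 7 = 104347.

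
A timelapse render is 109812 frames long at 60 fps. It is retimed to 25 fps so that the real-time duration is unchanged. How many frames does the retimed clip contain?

Target frames = source frames × (target rate / source rate) = 109812 × (25)/(60) = 109812 × 5/12 = 45755.

45755 frames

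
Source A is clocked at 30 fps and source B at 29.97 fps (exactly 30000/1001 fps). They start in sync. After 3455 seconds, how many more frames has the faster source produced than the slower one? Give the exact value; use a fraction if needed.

103650/1001 frames

A emits 30 × 3455 = 103650 frames; B emits 30000/1001 × 3455 = 103650000/1001.
Difference = 103650/1001 frames (≈ 103.5465); B is behind A.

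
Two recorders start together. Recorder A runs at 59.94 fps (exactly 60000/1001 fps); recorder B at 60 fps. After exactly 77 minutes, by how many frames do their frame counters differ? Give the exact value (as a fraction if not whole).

77 min = 4620 s.
A emits 60000/1001 × 4620 = 3600000/13 frames; B emits 60 × 4620 = 277200.
Difference = 3600/13 frames (≈ 276.9231); B is ahead of A.

3600/13 frames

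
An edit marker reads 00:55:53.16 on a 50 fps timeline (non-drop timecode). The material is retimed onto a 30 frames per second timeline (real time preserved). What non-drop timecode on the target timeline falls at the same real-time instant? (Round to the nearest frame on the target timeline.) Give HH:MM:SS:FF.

00:55:53:10

Source frame index: (0×3600 + 55×60 + 53) × 50 + 16 = 167666.
Real time: 167666 / (50) = 83833/25 s.
Target frame: (83833/25) × (30) = 502998/5 ≈ 100599.600 → 100600.
At 30 labels/s: frame 100600 → 00:55:53:10.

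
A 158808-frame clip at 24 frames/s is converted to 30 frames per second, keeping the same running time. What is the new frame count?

198510 frames

Target frames = source frames × (target rate / source rate) = 158808 × (30)/(24) = 158808 × 5/4 = 198510.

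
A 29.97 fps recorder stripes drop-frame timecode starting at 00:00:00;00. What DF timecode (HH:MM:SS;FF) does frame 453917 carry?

04:12:25;21

Ten DF minutes hold 17982 frames, so frame 453917 lies in block 25 (frames 449550–467531) with 4367 frames into that block.
The block's first minute is 1800 frames and the rest 1798 each; 4367 frames reaches minute 2, so 25 × 18 + 2 × 2 = 454 labels have been skipped so far.
Adding those back, label number 453917 + 454 = 454371 at 30 labels/s is 15145 s + 21 f = 4 h 12 min 25 s frame 21, i.e. 04:12:25;21.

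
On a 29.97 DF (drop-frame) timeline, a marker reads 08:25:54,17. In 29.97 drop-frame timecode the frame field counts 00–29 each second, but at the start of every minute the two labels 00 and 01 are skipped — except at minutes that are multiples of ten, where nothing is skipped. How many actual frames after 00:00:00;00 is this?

Complete 10-minute blocks: 50, each 17982 frames → 899100.
Remaining 5 whole minutes in the current block: 1800 + 4 × 1798 = 8992 frames.
Within the current minute: 54 × 30 + 17 − 2 = 1635 (labels ;00/;01 skipped at this minute). Total = 899100 + 8992 + 1635 = 909727.

909727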